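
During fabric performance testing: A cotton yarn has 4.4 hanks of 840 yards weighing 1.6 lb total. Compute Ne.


Formula: Ne = hanks / mass_lb
Substituting: Ne = 4.4 / 1.6
Ne = 2.8

2.8 Ne


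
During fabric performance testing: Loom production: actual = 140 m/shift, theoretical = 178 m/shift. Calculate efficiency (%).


Formula: Efficiency% = (Actual output / Theoretical output) * 100
Efficiency% = (140 / 178) * 100
Efficiency% = 0.786517 * 100 = 78.6517% ≈ 78.7%

78.7%


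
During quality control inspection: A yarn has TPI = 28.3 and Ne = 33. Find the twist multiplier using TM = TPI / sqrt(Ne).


Formula: TM = TPI / sqrt(Ne)
Step 1: sqrt(Ne) = sqrt(33) = 5.7446
Step 2: TM = 28.3 / 5.7446 = 4.93

4.93 TM


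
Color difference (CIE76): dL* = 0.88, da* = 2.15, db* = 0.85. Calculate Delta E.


Formula: Delta E = sqrt(dL*^2 + da*^2 + db*^2)
Step 1: dL*^2 = 0.88^2 = 0.7744
Step 2: da*^2 = 2.15^2 = 4.6225
Step 3: db*^2 = 0.85^2 = 0.7225
Step 4: Sum = 0.7744 + 4.6225 + 0.7225 = 6.1194
Step 5: Delta E = sqrt(6.1194) = 2.47

2.47 Delta E


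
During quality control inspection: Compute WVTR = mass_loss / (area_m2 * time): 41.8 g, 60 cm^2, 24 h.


Formula: WVTR = mass_loss / (area * time)
Step 1: Convert area: 60 cm^2 = 0.006 m^2
Step 2: WVTR = 41.8 g / (0.006 m^2 * 24 h)
Step 3: WVTR = 41.8 / 0.144 = 290.3 g/m^2/h

290.3 g/m^2/h


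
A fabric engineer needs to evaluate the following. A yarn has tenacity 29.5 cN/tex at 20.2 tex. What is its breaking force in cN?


Formula: Breaking force = Tenacity * Linear density
F = 29.5 cN/tex * 20.2 tex
F = 595.90 cN

595.90 cN


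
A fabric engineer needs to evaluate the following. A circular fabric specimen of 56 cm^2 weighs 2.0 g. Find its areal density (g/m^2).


Formula: GSM = mass_g / area_m2
Step 1: Convert area: 56 cm^2 = 56 / 10000 = 0.0056 m^2
Step 2: GSM = 2.0 g / 0.0056 m^2 = 357.1 g/m^2

357.1 g/m^2


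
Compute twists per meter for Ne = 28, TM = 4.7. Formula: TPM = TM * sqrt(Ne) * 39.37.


Formula: TPM = TM * sqrt(Ne) * 39.37
Step 1: sqrt(Ne) = sqrt(28) = 5.2915
Step 2: TM * sqrt(Ne) = 4.7 * 5.2915 = 24.8701
Step 3: TPM = 24.8701 * 39.37 = 979 twists/m

979 twists/m


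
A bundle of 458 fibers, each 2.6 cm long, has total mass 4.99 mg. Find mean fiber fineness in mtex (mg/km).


Formula: fineness (mtex) = mass (mg) / total length (km) = (mass_mg / total_length_m) * 1000
Step 1: Convert fiber length: 2.6 cm = 0.026 m
Step 2: Total fiber length = 458 * 0.026 = 11.908 m
Step 3: Linear density = 4.99 mg / 11.908 m = 0.4190 mg/m
Step 4: fineness = 0.4190 * 1000 = 419.0 mtex

419.0 mtex


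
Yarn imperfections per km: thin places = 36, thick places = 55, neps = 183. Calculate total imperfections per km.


Formula: Total = thin places + thick places + neps
Total = 36 + 55 + 183
Total = 274 imperfections/km

274 imperfections/km


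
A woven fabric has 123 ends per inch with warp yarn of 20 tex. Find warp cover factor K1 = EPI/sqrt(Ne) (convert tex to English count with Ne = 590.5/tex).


Formula: K1 = EPI / sqrt(Ne), with Ne = 590.5 / tex_warp
Step 1: Ne = 590.5 / 20 = 29.525
Step 2: sqrt(Ne) = sqrt(29.525) = 5.4337
Step 3: K1 = 123 / 5.4337 = 22.6

22.6


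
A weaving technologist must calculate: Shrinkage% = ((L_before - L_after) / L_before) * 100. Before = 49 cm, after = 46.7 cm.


Formula: Shrinkage% = ((L_before - L_after) / L_before) * 100
Step 1: Shrinkage = 49 - 46.7 = 2.3 cm
Step 2: Shrinkage% = (2.3 / 49) * 100
Step 3: Shrinkage% = 0.046939 * 100 = 4.6939% ≈ 4.7%

4.7%


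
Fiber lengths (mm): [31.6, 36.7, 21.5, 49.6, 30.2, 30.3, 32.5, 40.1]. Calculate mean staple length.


Formula: Mean = sum of lengths / count
Sum = 31.6 + 36.7 + 21.5 + 49.6 + 30.2 + 30.3 + 32.5 + 40.1
Sum = 272.5 mm
Mean = 272.5 / 8 = 34.06 mm

34.06 mm


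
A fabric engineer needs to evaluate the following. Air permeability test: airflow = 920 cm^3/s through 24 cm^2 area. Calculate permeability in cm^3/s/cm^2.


Formula: Air Permeability = Airflow / Test Area
AP = 920 cm^3/s / 24 cm^2
AP = 38.3 cm^3/s/cm^2

38.3 cm^3/s/cm^2


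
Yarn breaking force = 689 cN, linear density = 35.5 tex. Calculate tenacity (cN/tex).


Formula: Tenacity = Breaking force / Linear density
Tenacity = 689 cN / 35.5 tex
Tenacity = 19.41 cN/tex

19.41 cN/tex


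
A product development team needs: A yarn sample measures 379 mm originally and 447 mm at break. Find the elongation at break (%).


Formula: Elongation (%) = ((L_break - L0) / L0) * 100
Step 1: Extension = 447 - 379 = 68 mm
Step 2: Elongation = (68 / 379) * 100
Step 3: Elongation = 0.17942 * 100 = 17.942% ≈ 17.9%

17.9%


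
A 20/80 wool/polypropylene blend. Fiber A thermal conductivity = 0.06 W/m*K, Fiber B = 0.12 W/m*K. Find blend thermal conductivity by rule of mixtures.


Formula: Blend property = (fraction_A * property_A) + (fraction_B * property_B)
Step 1: Contribution A = 20/100 * 0.06 W/m*K = 0.012 W/m*K
Step 2: Contribution B = 80/100 * 0.12 W/m*K = 0.096 W/m*K
Step 3: Blend thermal conductivity = 0.012 + 0.096 = 0.108 W/m*K

0.108 W/m*K


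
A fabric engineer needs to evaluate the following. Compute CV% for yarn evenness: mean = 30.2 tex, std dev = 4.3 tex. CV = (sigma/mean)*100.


Formula: CV% = (standard deviation / mean) * 100
Step 1: Ratio = 4.3 / 30.2 = 0.142384
Step 2: CV% = 0.142384 * 100 = 14.2384% ≈ 14.2%

14.2%


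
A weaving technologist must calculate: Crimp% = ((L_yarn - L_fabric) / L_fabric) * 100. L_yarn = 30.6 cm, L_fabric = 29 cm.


Formula: Crimp% = ((L_yarn - L_fabric) / L_fabric) * 100
Step 1: Extension = 30.6 - 29 = 1.6 cm
Step 2: Crimp% = (1.6 / 29) * 100
Step 3: Crimp% = 0.055172 * 100 = 5.5172% ≈ 5.5%

5.5%


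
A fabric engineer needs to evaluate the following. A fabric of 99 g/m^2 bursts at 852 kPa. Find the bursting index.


Formula: Bursting Index = Bursting Strength / Fabric GSM
BI = 852 kPa / 99 g/m^2
BI = 8.606 kPa/(g/m^2)

8.606 kPa/(g/m^2)


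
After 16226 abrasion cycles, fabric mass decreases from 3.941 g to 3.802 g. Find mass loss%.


Formula: Mass loss% = ((m_before - m_after) / m_before) * 100
Step 1: Mass loss = 3.941 - 3.802 = 0.139 g
Step 2: Ratio = 0.139 / 3.941 = 0.0352702
Step 3: Mass loss% = 0.0352702 * 100 = 3.52702% ≈ 3.53%

3.53%


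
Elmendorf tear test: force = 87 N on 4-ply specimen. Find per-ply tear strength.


Formula: Per-ply strength = Total force / Number of plies
Per-ply = 87 N / 4
Per-ply = 21.75 N

21.75 N


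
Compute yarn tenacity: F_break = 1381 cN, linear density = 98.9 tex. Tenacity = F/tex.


Formula: Tenacity = Breaking force / Linear density
Tenacity = 1381 cN / 98.9 tex
Tenacity = 13.96 cN/tex

13.96 cN/tex


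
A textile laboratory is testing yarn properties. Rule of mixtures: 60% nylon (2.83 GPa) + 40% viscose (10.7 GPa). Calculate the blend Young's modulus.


Formula: Blend property = (fraction_A * property_A) + (fraction_B * property_B)
Step 1: Contribution A = 60/100 * 2.83 GPa = 1.698 GPa
Step 2: Contribution B = 40/100 * 10.7 GPa = 4.28 GPa
Step 3: Blend Young's modulus = 1.698 + 4.28 = 5.978 GPa

5.978 GPa


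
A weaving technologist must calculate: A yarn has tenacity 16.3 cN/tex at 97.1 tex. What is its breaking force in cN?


Formula: Breaking force = Tenacity * Linear density
F = 16.3 cN/tex * 97.1 tex
F = 1582.73 cN

1582.73 cN


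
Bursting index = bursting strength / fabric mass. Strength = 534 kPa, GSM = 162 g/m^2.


Formula: Bursting Index = Bursting Strength / Fabric GSM
BI = 534 kPa / 162 g/m^2
BI = 3.296 kPa/(g/m^2)

3.296 kPa/(g/m^2)


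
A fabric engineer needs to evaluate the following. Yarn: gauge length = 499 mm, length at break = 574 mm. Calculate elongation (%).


Formula: Elongation (%) = ((L_break - L0) / L0) * 100
Step 1: Extension = 574 - 499 = 75 mm
Step 2: Elongation = (75 / 499) * 100
Step 3: Elongation = 0.150301 * 100 = 15.0301% ≈ 15.0%

15.0%


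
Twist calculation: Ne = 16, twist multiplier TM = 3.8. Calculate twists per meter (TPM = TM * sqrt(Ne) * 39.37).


Formula: TPM = TM * sqrt(Ne) * 39.37
Step 1: sqrt(Ne) = sqrt(16) = 4
Step 2: TM * sqrt(Ne) = 3.8 * 4 = 15.2
Step 3: TPM = 15.2 * 39.37 = 598 twists/m

598 twists/m


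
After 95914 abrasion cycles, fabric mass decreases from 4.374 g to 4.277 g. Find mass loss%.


Formula: Mass loss% = ((m_before - m_after) / m_before) * 100
Step 1: Mass loss = 4.374 - 4.277 = 0.097 g
Step 2: Ratio = 0.097 / 4.374 = 0.0221765
Step 3: Mass loss% = 0.0221765 * 100 = 2.21765% ≈ 2.22%

2.22%


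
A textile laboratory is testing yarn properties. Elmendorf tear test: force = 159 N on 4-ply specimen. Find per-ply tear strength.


Formula: Per-ply strength = Total force / Number of plies
Per-ply = 159 N / 4
Per-ply = 39.75 N

39.75 N


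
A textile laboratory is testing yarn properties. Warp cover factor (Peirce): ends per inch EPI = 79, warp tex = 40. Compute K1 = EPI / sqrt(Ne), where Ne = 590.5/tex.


Formula: K1 = EPI / sqrt(Ne), with Ne = 590.5 / tex_warp
Step 1: Ne = 590.5 / 40 = 14.763
Step 2: sqrt(Ne) = sqrt(14.763) = 3.8423
Step 3: K1 = 79 / 3.8423 = 20.6

20.6


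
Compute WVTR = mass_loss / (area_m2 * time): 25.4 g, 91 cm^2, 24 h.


Formula: WVTR = mass_loss / (area * time)
Step 1: Convert area: 91 cm^2 = 0.0091 m^2
Step 2: WVTR = 25.4 g / (0.0091 m^2 * 24 h)
Step 3: WVTR = 25.4 / 0.2184 = 116.3 g/m^2/h

116.3 g/m^2/h


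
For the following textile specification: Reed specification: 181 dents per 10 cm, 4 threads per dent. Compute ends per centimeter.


Formula: EPC = (dents per 10 cm * ends per dent) / 10
Step 1: Total ends per 10 cm = 181 * 4 = 724
Step 2: EPC = 724 / 10 = 72.4 ends/cm

72.4 ends/cm


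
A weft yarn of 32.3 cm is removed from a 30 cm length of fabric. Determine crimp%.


Formula: Crimp% = ((L_yarn - L_fabric) / L_fabric) * 100
Step 1: Extension = 32.3 - 30 = 2.3 cm
Step 2: Crimp% = (2.3 / 30) * 100
Step 3: Crimp% = 0.076667 * 100 = 7.6667% ≈ 7.7%

7.7%


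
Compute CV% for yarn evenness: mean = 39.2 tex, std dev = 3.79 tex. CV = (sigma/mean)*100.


Formula: CV% = (standard deviation / mean) * 100
Step 1: Ratio = 3.79 / 39.2 = 0.096684
Step 2: CV% = 0.096684 * 100 = 9.6684% ≈ 9.7%

9.7%


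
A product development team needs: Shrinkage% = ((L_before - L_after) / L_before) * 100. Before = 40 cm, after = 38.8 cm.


Formula: Shrinkage% = ((L_before - L_after) / L_before) * 100
Step 1: Shrinkage = 40 - 38.8 = 1.2 cm
Step 2: Shrinkage% = (1.2 / 40) * 100
Step 3: Shrinkage% = 0.03 * 100 = 3.0%

3.0%


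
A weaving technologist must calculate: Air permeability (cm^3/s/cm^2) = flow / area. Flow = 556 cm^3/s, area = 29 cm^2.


Formula: Air Permeability = Airflow / Test Area
AP = 556 cm^3/s / 29 cm^2
AP = 19.2 cm^3/s/cm^2

19.2 cm^3/s/cm^2


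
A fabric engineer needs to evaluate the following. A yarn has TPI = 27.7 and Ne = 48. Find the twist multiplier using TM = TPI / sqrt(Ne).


Formula: TM = TPI / sqrt(Ne)
Step 1: sqrt(Ne) = sqrt(48) = 6.9282
Step 2: TM = 27.7 / 6.9282 = 4.00

4.00 TM


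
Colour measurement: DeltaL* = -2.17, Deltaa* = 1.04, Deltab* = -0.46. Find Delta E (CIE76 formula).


Formula: Delta E = sqrt(dL*^2 + da*^2 + db*^2)
Step 1: dL*^2 = (-2.17)^2 = 4.7089
Step 2: da*^2 = 1.04^2 = 1.0816
Step 3: db*^2 = (-0.46)^2 = 0.2116
Step 4: Sum = 4.7089 + 1.0816 + 0.2116 = 6.0021
Step 5: Delta E = sqrt(6.0021) = 2.45

2.45 Delta E


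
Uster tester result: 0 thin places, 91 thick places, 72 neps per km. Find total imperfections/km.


Formula: Total = thin places + thick places + neps
Total = 0 + 91 + 72
Total = 163 imperfections/km

163 imperfections/km


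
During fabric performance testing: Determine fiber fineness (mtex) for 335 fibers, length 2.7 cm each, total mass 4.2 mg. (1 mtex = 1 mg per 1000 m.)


Formula: fineness (mtex) = mass (mg) / total length (km) = (mass_mg / total_length_m) * 1000
Step 1: Convert fiber length: 2.7 cm = 0.027 m
Step 2: Total fiber length = 335 * 0.027 = 9.045 m
Step 3: Linear density = 4.2 mg / 9.045 m = 0.4643 mg/m
Step 4: fineness = 0.4643 * 1000 = 464.3 mtex

464.3 mtex


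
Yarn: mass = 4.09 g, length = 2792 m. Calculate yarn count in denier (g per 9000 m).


Formula: den = (mass_g / length_m) * 9000
Substituting: den = (4.09 / 2792) * 9000
Intermediate: 4.09 / 2792 = 0.0014649 g/m
den = 0.0014649 * 9000 = 13.2 denier

13.2 denier


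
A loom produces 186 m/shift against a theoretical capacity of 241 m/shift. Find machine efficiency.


Formula: Efficiency% = (Actual output / Theoretical output) * 100
Efficiency% = (186 / 241) * 100
Efficiency% = 0.771784 * 100 = 77.1784% ≈ 77.2%

77.2%


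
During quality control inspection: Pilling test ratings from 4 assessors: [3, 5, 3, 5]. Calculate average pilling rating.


Formula: Mean = sum / count
Sum = 3 + 5 + 3 + 5 = 16
Mean = 16 / 4 = 4.0

4.0


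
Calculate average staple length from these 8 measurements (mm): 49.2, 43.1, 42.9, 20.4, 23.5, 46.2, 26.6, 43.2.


Formula: Mean = sum of lengths / count
Sum = 49.2 + 43.1 + 42.9 + 20.4 + 23.5 + 46.2 + 26.6 + 43.2
Sum = 295.1 mm
Mean = 295.1 / 8 = 36.89 mm

36.89 mm


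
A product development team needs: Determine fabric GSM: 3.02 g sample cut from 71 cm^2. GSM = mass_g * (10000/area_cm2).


Formula: GSM = mass_g / area_m2
Step 1: Convert area: 71 cm^2 = 71 / 10000 = 0.0071 m^2
Step 2: GSM = 3.02 g / 0.0071 m^2 = 425.4 g/m^2

425.4 g/m^2


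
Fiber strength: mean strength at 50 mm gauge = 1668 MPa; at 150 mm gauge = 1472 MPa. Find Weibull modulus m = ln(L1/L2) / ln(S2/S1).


Formula: m = ln(L1/L2) / ln(S2/S1)
Step 1: ln(L1/L2) = ln(50/150) = -1.09861
Step 2: S2/S1 = 1472/1668 = 0.88249
Step 3: ln(S2/S1) = ln(0.88249) = -0.12501
Step 4: m = -1.09861 / -0.12501 = 8.79

8.79 (Weibull m)


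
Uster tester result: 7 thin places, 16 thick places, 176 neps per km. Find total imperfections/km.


Formula: Total = thin places + thick places + neps
Total = 7 + 16 + 176
Total = 199 imperfections/km

199 imperfections/km


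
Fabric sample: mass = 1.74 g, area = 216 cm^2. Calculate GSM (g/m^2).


Formula: GSM = mass_g / area_m2
Step 1: Convert area: 216 cm^2 = 216 / 10000 = 0.0216 m^2
Step 2: GSM = 1.74 g / 0.0216 m^2 = 80.6 g/m^2

80.6 g/m^2


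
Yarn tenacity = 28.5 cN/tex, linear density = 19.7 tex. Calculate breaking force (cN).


Formula: Breaking force = Tenacity * Linear density
F = 28.5 cN/tex * 19.7 tex
F = 561.45 cN

561.45 cN


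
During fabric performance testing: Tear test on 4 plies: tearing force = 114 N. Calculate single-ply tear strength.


Formula: Per-ply strength = Total force / Number of plies
Per-ply = 114 N / 4
Per-ply = 28.5 N

28.5 N


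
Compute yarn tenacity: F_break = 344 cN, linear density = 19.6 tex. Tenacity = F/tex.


Formula: Tenacity = Breaking force / Linear density
Tenacity = 344 cN / 19.6 tex
Tenacity = 17.55 cN/tex

17.55 cN/tex


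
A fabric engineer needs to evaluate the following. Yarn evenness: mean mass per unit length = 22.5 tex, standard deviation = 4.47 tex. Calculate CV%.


Formula: CV% = (standard deviation / mean) * 100
Step 1: Ratio = 4.47 / 22.5 = 0.198667
Step 2: CV% = 0.198667 * 100 = 19.8667% ≈ 19.9%

19.9%


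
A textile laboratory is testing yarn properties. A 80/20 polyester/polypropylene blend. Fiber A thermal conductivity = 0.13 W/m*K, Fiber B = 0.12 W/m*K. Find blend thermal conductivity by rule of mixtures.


Formula: Blend property = (fraction_A * property_A) + (fraction_B * property_B)
Step 1: Contribution A = 80/100 * 0.13 W/m*K = 0.104 W/m*K
Step 2: Contribution B = 20/100 * 0.12 W/m*K = 0.024 W/m*K
Step 3: Blend thermal conductivity = 0.104 + 0.024 = 0.128 W/m*K

0.128 W/m*K


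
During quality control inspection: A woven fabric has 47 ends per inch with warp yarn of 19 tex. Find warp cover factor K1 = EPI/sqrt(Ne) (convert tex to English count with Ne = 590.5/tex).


Formula: K1 = EPI / sqrt(Ne), with Ne = 590.5 / tex_warp
Step 1: Ne = 590.5 / 19 = 31.079
Step 2: sqrt(Ne) = sqrt(31.079) = 5.5749
Step 3: K1 = 47 / 5.5749 = 8.4

8.4


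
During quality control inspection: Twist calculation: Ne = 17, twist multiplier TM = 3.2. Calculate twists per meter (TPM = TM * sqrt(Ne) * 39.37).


Formula: TPM = TM * sqrt(Ne) * 39.37
Step 1: sqrt(Ne) = sqrt(17) = 4.1231
Step 2: TM * sqrt(Ne) = 3.2 * 4.1231 = 13.1939
Step 3: TPM = 13.1939 * 39.37 = 519 twists/m

519 twists/m


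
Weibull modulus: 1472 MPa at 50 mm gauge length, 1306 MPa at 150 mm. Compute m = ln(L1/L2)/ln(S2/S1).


Formula: m = ln(L1/L2) / ln(S2/S1)
Step 1: ln(L1/L2) = ln(50/150) = -1.09861
Step 2: S2/S1 = 1306/1472 = 0.88723
Step 3: ln(S2/S1) = ln(0.88723) = -0.11965
Step 4: m = -1.09861 / -0.11965 = 9.18

9.18 (Weibull m)


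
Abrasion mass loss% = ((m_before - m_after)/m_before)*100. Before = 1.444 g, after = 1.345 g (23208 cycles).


Formula: Mass loss% = ((m_before - m_after) / m_before) * 100
Step 1: Mass loss = 1.444 - 1.345 = 0.099 g
Step 2: Ratio = 0.099 / 1.444 = 0.0685596
Step 3: Mass loss% = 0.0685596 * 100 = 6.85596% ≈ 6.86%

6.86%


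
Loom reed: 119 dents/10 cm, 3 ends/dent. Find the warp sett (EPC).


Formula: EPC = (dents per 10 cm * ends per dent) / 10
Step 1: Total ends per 10 cm = 119 * 3 = 357
Step 2: EPC = 357 / 10 = 35.7 ends/cm

35.7 ends/cm


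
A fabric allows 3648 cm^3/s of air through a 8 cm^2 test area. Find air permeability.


Formula: Air Permeability = Airflow / Test Area
AP = 3648 cm^3/s / 8 cm^2
AP = 456.0 cm^3/s/cm^2

456.0 cm^3/s/cm^2


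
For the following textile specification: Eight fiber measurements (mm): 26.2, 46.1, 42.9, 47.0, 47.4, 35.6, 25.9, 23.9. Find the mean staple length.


Formula: Mean = sum of lengths / count
Sum = 26.2 + 46.1 + 42.9 + 47.0 + 47.4 + 35.6 + 25.9 + 23.9
Sum = 295.0 mm
Mean = 295.0 / 8 = 36.88 mm

36.88 mm


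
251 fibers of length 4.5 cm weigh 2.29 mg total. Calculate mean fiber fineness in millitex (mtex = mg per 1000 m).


Formula: fineness (mtex) = mass (mg) / total length (km) = (mass_mg / total_length_m) * 1000
Step 1: Convert fiber length: 4.5 cm = 0.045 m
Step 2: Total fiber length = 251 * 0.045 = 11.295 m
Step 3: Linear density = 2.29 mg / 11.295 m = 0.2027 mg/m
Step 4: fineness = 0.2027 * 1000 = 202.7 mtex

202.7 mtex


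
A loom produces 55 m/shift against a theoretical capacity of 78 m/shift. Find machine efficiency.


Formula: Efficiency% = (Actual output / Theoretical output) * 100
Efficiency% = (55 / 78) * 100
Efficiency% = 0.705128 * 100 = 70.5128% ≈ 70.5%

70.5%


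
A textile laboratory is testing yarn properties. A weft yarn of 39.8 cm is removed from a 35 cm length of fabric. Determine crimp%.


Formula: Crimp% = ((L_yarn - L_fabric) / L_fabric) * 100
Step 1: Extension = 39.8 - 35 = 4.8 cm
Step 2: Crimp% = (4.8 / 35) * 100
Step 3: Crimp% = 0.137143 * 100 = 13.7143% ≈ 13.7%

13.7%


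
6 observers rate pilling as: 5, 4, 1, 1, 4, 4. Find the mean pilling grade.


Formula: Mean = sum / count
Sum = 5 + 4 + 1 + 1 + 4 + 4 = 19
Mean = 19 / 6 = 3.2

3.2


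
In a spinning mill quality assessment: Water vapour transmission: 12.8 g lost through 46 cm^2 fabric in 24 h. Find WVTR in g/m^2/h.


Formula: WVTR = mass_loss / (area * time)
Step 1: Convert area: 46 cm^2 = 0.0046 m^2
Step 2: WVTR = 12.8 g / (0.0046 m^2 * 24 h)
Step 3: WVTR = 12.8 / 0.1104 = 115.9 g/m^2/h

115.9 g/m^2/h


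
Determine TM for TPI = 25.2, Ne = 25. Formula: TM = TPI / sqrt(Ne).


Formula: TM = TPI / sqrt(Ne)
Step 1: sqrt(Ne) = sqrt(25) = 5
Step 2: TM = 25.2 / 5 = 5.04

5.04 TM


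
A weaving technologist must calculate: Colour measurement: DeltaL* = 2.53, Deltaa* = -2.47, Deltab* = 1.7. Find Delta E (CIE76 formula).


Formula: Delta E = sqrt(dL*^2 + da*^2 + db*^2)
Step 1: dL*^2 = 2.53^2 = 6.4009
Step 2: da*^2 = (-2.47)^2 = 6.1009
Step 3: db*^2 = 1.7^2 = 2.89
Step 4: Sum = 6.4009 + 6.1009 + 2.89 = 15.3918
Step 5: Delta E = sqrt(15.3918) = 3.92

3.92 Delta E


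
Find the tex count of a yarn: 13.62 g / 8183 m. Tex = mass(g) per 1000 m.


Formula: Tex = (mass_g / length_m) * 1000
Substituting: Tex = (13.62 / 8183) * 1000
Intermediate: 13.62 / 8183 = 0.00166443 g/m
Tex = 0.00166443 * 1000 = 1.66 tex

1.66 tex


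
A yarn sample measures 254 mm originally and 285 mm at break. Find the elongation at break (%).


Formula: Elongation (%) = ((L_break - L0) / L0) * 100
Step 1: Extension = 285 - 254 = 31 mm
Step 2: Elongation = (31 / 254) * 100
Step 3: Elongation = 0.122047 * 100 = 12.2047% ≈ 12.2%

12.2%


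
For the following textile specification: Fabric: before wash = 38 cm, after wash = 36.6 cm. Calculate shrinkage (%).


Formula: Shrinkage% = ((L_before - L_after) / L_before) * 100
Step 1: Shrinkage = 38 - 36.6 = 1.4 cm
Step 2: Shrinkage% = (1.4 / 38) * 100
Step 3: Shrinkage% = 0.036842 * 100 = 3.6842% ≈ 3.7%

3.7%


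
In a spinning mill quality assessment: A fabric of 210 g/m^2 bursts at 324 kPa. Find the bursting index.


Formula: Bursting Index = Bursting Strength / Fabric GSM
BI = 324 kPa / 210 g/m^2
BI = 1.543 kPa/(g/m^2)

1.543 kPa/(g/m^2)


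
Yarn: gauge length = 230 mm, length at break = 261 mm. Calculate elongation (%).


Formula: Elongation (%) = ((L_break - L0) / L0) * 100
Step 1: Extension = 261 - 230 = 31 mm
Step 2: Elongation = (31 / 230) * 100
Step 3: Elongation = 0.134783 * 100 = 13.4783% ≈ 13.5%

13.5%


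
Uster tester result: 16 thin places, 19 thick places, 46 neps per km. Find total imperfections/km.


Formula: Total = thin places + thick places + neps
Total = 16 + 19 + 46
Total = 81 imperfections/km

81 imperfections/km


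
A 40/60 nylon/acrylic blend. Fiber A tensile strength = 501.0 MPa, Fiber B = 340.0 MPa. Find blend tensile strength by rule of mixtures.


Formula: Blend property = (fraction_A * property_A) + (fraction_B * property_B)
Step 1: Contribution A = 40/100 * 501.0 MPa = 200.4 MPa
Step 2: Contribution B = 60/100 * 340.0 MPa = 204.0 MPa
Step 3: Blend tensile strength = 200.4 + 204.0 = 404.4 MPa

404.4 MPa


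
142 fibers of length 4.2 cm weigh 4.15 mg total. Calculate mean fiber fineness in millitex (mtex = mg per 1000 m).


Formula: fineness (mtex) = mass (mg) / total length (km) = (mass_mg / total_length_m) * 1000
Step 1: Convert fiber length: 4.2 cm = 0.042 m
Step 2: Total fiber length = 142 * 0.042 = 5.964 m
Step 3: Linear density = 4.15 mg / 5.964 m = 0.6958 mg/m
Step 4: fineness = 0.6958 * 1000 = 695.8 mtex

695.8 mtex


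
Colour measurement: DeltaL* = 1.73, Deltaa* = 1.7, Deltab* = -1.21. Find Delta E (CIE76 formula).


Formula: Delta E = sqrt(dL*^2 + da*^2 + db*^2)
Step 1: dL*^2 = 1.73^2 = 2.9929
Step 2: da*^2 = 1.7^2 = 2.89
Step 3: db*^2 = (-1.21)^2 = 1.4641
Step 4: Sum = 2.9929 + 2.89 + 1.4641 = 7.347
Step 5: Delta E = sqrt(7.347) = 2.71

2.71 Delta E


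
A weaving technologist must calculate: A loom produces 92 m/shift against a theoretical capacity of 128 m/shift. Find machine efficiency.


Formula: Efficiency% = (Actual output / Theoretical output) * 100
Efficiency% = (92 / 128) * 100
Efficiency% = 0.71875 * 100 = 71.875% ≈ 71.9%

71.9%


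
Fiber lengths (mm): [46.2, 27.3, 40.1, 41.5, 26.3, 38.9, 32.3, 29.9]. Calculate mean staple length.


Formula: Mean = sum of lengths / count
Sum = 46.2 + 27.3 + 40.1 + 41.5 + 26.3 + 38.9 + 32.3 + 29.9
Sum = 282.5 mm
Mean = 282.5 / 8 = 35.31 mm

35.31 mm


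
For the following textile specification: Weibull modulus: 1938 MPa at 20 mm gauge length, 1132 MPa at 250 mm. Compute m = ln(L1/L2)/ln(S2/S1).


Formula: m = ln(L1/L2) / ln(S2/S1)
Step 1: ln(L1/L2) = ln(20/250) = -2.52573
Step 2: S2/S1 = 1132/1938 = 0.58411
Step 3: ln(S2/S1) = ln(0.58411) = -0.53767
Step 4: m = -2.52573 / -0.53767 = 4.70

4.70 (Weibull m)


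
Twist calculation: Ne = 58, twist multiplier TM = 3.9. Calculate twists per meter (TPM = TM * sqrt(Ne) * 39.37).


Formula: TPM = TM * sqrt(Ne) * 39.37
Step 1: sqrt(Ne) = sqrt(58) = 7.6158
Step 2: TM * sqrt(Ne) = 3.9 * 7.6158 = 29.7016
Step 3: TPM = 29.7016 * 39.37 = 1169 twists/m

1169 twists/m


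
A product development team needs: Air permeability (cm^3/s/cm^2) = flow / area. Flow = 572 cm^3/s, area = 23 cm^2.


Formula: Air Permeability = Airflow / Test Area
AP = 572 cm^3/s / 23 cm^2
AP = 24.9 cm^3/s/cm^2

24.9 cm^3/s/cm^2


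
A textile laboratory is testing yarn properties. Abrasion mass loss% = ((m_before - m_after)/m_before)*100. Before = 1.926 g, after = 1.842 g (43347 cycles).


Formula: Mass loss% = ((m_before - m_after) / m_before) * 100
Step 1: Mass loss = 1.926 - 1.842 = 0.084 g
Step 2: Ratio = 0.084 / 1.926 = 0.0436137
Step 3: Mass loss% = 0.0436137 * 100 = 4.36137% ≈ 4.36%

4.36%


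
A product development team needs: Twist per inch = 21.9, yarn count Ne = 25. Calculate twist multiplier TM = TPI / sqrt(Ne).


Formula: TM = TPI / sqrt(Ne)
Step 1: sqrt(Ne) = sqrt(25) = 5
Step 2: TM = 21.9 / 5 = 4.38

4.38 TM


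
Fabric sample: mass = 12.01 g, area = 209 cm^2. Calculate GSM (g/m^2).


Formula: GSM = mass_g / area_m2
Step 1: Convert area: 209 cm^2 = 209 / 10000 = 0.0209 m^2
Step 2: GSM = 12.01 g / 0.0209 m^2 = 574.6 g/m^2

574.6 g/m^2


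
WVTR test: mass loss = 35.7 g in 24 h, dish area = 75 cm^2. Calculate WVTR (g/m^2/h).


Formula: WVTR = mass_loss / (area * time)
Step 1: Convert area: 75 cm^2 = 0.0075 m^2
Step 2: WVTR = 35.7 g / (0.0075 m^2 * 24 h)
Step 3: WVTR = 35.7 / 0.18 = 198.3 g/m^2/h

198.3 g/m^2/h


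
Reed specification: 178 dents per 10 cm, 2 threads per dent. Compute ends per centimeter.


Formula: EPC = (dents per 10 cm * ends per dent) / 10
Step 1: Total ends per 10 cm = 178 * 2 = 356
Step 2: EPC = 356 / 10 = 35.6 ends/cm

35.6 ends/cm


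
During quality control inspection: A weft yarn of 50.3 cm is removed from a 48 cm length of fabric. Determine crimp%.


Formula: Crimp% = ((L_yarn - L_fabric) / L_fabric) * 100
Step 1: Extension = 50.3 - 48 = 2.3 cm
Step 2: Crimp% = (2.3 / 48) * 100
Step 3: Crimp% = 0.047917 * 100 = 4.7917% ≈ 4.8%

4.8%


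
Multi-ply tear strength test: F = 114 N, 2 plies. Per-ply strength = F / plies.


Formula: Per-ply strength = Total force / Number of plies
Per-ply = 114 N / 2
Per-ply = 57 N

57 N


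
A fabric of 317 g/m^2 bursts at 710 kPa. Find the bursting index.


Formula: Bursting Index = Bursting Strength / Fabric GSM
BI = 710 kPa / 317 g/m^2
BI = 2.240 kPa/(g/m^2)

2.240 kPa/(g/m^2)


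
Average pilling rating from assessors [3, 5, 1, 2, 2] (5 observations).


Formula: Mean = sum / count
Sum = 3 + 5 + 1 + 2 + 2 = 13
Mean = 13 / 5 = 2.6

2.6


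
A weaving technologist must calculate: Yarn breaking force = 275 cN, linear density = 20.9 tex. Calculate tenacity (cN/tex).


Formula: Tenacity = Breaking force / Linear density
Tenacity = 275 cN / 20.9 tex
Tenacity = 13.16 cN/tex

13.16 cN/tex


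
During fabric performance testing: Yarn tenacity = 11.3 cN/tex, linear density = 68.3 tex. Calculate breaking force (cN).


Formula: Breaking force = Tenacity * Linear density
F = 11.3 cN/tex * 68.3 tex
F = 771.79 cN

771.79 cN


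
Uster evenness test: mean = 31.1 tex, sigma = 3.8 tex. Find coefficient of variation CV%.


Formula: CV% = (standard deviation / mean) * 100
Step 1: Ratio = 3.8 / 31.1 = 0.122186
Step 2: CV% = 0.122186 * 100 = 12.2186% ≈ 12.2%

12.2%


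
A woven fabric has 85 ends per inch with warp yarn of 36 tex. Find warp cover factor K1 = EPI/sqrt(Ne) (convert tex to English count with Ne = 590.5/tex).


Formula: K1 = EPI / sqrt(Ne), with Ne = 590.5 / tex_warp
Step 1: Ne = 590.5 / 36 = 16.403
Step 2: sqrt(Ne) = sqrt(16.403) = 4.0501
Step 3: K1 = 85 / 4.0501 = 21.0

21.0


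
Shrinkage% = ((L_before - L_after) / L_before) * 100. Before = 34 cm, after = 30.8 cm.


Formula: Shrinkage% = ((L_before - L_after) / L_before) * 100
Step 1: Shrinkage = 34 - 30.8 = 3.2 cm
Step 2: Shrinkage% = (3.2 / 34) * 100
Step 3: Shrinkage% = 0.094118 * 100 = 9.4118% ≈ 9.4%

9.4%


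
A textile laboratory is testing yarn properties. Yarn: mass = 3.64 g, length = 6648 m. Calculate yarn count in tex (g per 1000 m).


Formula: Tex = (mass_g / length_m) * 1000
Substituting: Tex = (3.64 / 6648) * 1000
Intermediate: 3.64 / 6648 = 0.00054753 g/m
Tex = 0.00054753 * 1000 = 0.55 tex

0.55 tex


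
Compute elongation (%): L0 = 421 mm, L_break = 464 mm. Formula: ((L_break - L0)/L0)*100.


Formula: Elongation (%) = ((L_break - L0) / L0) * 100
Step 1: Extension = 464 - 421 = 43 mm
Step 2: Elongation = (43 / 421) * 100
Step 3: Elongation = 0.102138 * 100 = 10.2138% ≈ 10.2%

10.2%


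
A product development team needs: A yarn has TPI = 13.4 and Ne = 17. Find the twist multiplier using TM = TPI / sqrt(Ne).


Formula: TM = TPI / sqrt(Ne)
Step 1: sqrt(Ne) = sqrt(17) = 4.1231
Step 2: TM = 13.4 / 4.1231 = 3.25

3.25 TM


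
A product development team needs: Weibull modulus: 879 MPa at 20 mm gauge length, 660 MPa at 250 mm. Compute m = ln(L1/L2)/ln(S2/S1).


Formula: m = ln(L1/L2) / ln(S2/S1)
Step 1: ln(L1/L2) = ln(20/250) = -2.52573
Step 2: S2/S1 = 660/879 = 0.75085
Step 3: ln(S2/S1) = ln(0.75085) = -0.28655
Step 4: m = -2.52573 / -0.28655 = 8.81

8.81 (Weibull m)


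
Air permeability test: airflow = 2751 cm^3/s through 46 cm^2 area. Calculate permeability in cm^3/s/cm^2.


Formula: Air Permeability = Airflow / Test Area
AP = 2751 cm^3/s / 46 cm^2
AP = 59.8 cm^3/s/cm^2

59.8 cm^3/s/cm^2


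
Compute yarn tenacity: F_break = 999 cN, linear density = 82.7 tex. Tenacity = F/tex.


Formula: Tenacity = Breaking force / Linear density
Tenacity = 999 cN / 82.7 tex
Tenacity = 12.08 cN/tex

12.08 cN/tex


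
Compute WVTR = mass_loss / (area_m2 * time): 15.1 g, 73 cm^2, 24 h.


Formula: WVTR = mass_loss / (area * time)
Step 1: Convert area: 73 cm^2 = 0.0073 m^2
Step 2: WVTR = 15.1 g / (0.0073 m^2 * 24 h)
Step 3: WVTR = 15.1 / 0.1752 = 86.2 g/m^2/h

86.2 g/m^2/h


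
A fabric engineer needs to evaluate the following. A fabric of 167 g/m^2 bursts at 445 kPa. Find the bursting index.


Formula: Bursting Index = Bursting Strength / Fabric GSM
BI = 445 kPa / 167 g/m^2
BI = 2.665 kPa/(g/m^2)

2.665 kPa/(g/m^2)


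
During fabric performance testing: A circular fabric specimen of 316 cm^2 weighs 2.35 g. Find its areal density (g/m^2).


Formula: GSM = mass_g / area_m2
Step 1: Convert area: 316 cm^2 = 316 / 10000 = 0.0316 m^2
Step 2: GSM = 2.35 g / 0.0316 m^2 = 74.4 g/m^2

74.4 g/m^2


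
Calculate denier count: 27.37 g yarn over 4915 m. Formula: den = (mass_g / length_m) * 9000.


Formula: den = (mass_g / length_m) * 9000
Substituting: den = (27.37 / 4915) * 9000
Intermediate: 27.37 / 4915 = 0.00556867 g/m
den = 0.00556867 * 9000 = 50.1 denier

50.1 denier


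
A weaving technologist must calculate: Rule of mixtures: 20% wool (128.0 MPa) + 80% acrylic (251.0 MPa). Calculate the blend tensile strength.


Formula: Blend property = (fraction_A * property_A) + (fraction_B * property_B)
Step 1: Contribution A = 20/100 * 128.0 MPa = 25.6 MPa
Step 2: Contribution B = 80/100 * 251.0 MPa = 200.8 MPa
Step 3: Blend tensile strength = 25.6 + 200.8 = 226.4 MPa

226.4 MPa


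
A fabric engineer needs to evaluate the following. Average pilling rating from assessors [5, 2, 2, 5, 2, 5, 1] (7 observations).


Formula: Mean = sum / count
Sum = 5 + 2 + 2 + 5 + 2 + 5 + 1 = 22
Mean = 22 / 7 = 3.1

3.1


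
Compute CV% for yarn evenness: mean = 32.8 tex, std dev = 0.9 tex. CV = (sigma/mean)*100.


Formula: CV% = (standard deviation / mean) * 100
Step 1: Ratio = 0.9 / 32.8 = 0.027439
Step 2: CV% = 0.027439 * 100 = 2.7439% ≈ 2.7%

2.7%


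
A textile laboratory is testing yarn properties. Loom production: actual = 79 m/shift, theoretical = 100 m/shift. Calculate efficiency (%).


Formula: Efficiency% = (Actual output / Theoretical output) * 100
Efficiency% = (79 / 100) * 100
Efficiency% = 0.79 * 100 = 79.0%

79.0%


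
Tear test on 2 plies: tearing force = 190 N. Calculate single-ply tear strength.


Formula: Per-ply strength = Total force / Number of plies
Per-ply = 190 N / 2
Per-ply = 95 N

95 N


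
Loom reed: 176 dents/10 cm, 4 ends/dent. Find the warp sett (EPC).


Formula: EPC = (dents per 10 cm * ends per dent) / 10
Step 1: Total ends per 10 cm = 176 * 4 = 704
Step 2: EPC = 704 / 10 = 70.4 ends/cm

70.4 ends/cm


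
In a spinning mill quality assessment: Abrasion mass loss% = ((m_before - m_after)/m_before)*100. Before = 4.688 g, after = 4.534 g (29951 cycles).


Formula: Mass loss% = ((m_before - m_after) / m_before) * 100
Step 1: Mass loss = 4.688 - 4.534 = 0.154 g
Step 2: Ratio = 0.154 / 4.688 = 0.0328498
Step 3: Mass loss% = 0.0328498 * 100 = 3.28498% ≈ 3.28%

3.28%


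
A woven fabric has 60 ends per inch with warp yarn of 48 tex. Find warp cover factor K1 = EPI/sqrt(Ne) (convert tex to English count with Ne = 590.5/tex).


Formula: K1 = EPI / sqrt(Ne), with Ne = 590.5 / tex_warp
Step 1: Ne = 590.5 / 48 = 12.302
Step 2: sqrt(Ne) = sqrt(12.302) = 3.5074
Step 3: K1 = 60 / 3.5074 = 17.1

17.1


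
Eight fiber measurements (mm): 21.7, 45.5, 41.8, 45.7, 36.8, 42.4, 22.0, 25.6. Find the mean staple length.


Formula: Mean = sum of lengths / count
Sum = 21.7 + 45.5 + 41.8 + 45.7 + 36.8 + 42.4 + 22.0 + 25.6
Sum = 281.5 mm
Mean = 281.5 / 8 = 35.19 mm

35.19 mm


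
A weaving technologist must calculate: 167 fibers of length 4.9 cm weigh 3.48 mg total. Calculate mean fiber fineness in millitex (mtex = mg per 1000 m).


Formula: fineness (mtex) = mass (mg) / total length (km) = (mass_mg / total_length_m) * 1000
Step 1: Convert fiber length: 4.9 cm = 0.049 m
Step 2: Total fiber length = 167 * 0.049 = 8.183 m
Step 3: Linear density = 3.48 mg / 8.183 m = 0.4253 mg/m
Step 4: fineness = 0.4253 * 1000 = 425.3 mtex

425.3 mtex


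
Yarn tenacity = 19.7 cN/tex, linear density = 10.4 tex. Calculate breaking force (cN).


Formula: Breaking force = Tenacity * Linear density
F = 19.7 cN/tex * 10.4 tex
F = 204.88 cN

204.88 cN


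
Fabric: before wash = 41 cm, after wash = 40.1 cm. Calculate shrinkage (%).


Formula: Shrinkage% = ((L_before - L_after) / L_before) * 100
Step 1: Shrinkage = 41 - 40.1 = 0.9 cm
Step 2: Shrinkage% = (0.9 / 41) * 100
Step 3: Shrinkage% = 0.021951 * 100 = 2.1951% ≈ 2.2%

2.2%


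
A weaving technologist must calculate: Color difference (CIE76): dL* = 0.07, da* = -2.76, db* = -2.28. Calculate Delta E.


Formula: Delta E = sqrt(dL*^2 + da*^2 + db*^2)
Step 1: dL*^2 = 0.07^2 = 0.0049
Step 2: da*^2 = (-2.76)^2 = 7.6176
Step 3: db*^2 = (-2.28)^2 = 5.1984
Step 4: Sum = 0.0049 + 7.6176 + 5.1984 = 12.8209
Step 5: Delta E = sqrt(12.8209) = 3.58

3.58 Delta E


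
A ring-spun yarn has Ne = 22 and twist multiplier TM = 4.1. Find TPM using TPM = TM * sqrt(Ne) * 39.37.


Formula: TPM = TM * sqrt(Ne) * 39.37
Step 1: sqrt(Ne) = sqrt(22) = 4.6904
Step 2: TM * sqrt(Ne) = 4.1 * 4.6904 = 19.2306
Step 3: TPM = 19.2306 * 39.37 = 757 twists/m

757 twists/m


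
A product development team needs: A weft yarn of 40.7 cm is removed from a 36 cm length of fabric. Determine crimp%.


Formula: Crimp% = ((L_yarn - L_fabric) / L_fabric) * 100
Step 1: Extension = 40.7 - 36 = 4.7 cm
Step 2: Crimp% = (4.7 / 36) * 100
Step 3: Crimp% = 0.130556 * 100 = 13.0556% ≈ 13.1%

13.1%


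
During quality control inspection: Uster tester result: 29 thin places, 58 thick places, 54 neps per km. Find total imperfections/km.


Formula: Total = thin places + thick places + neps
Total = 29 + 58 + 54
Total = 141 imperfections/km

141 imperfections/km


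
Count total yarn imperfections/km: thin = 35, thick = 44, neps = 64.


Formula: Total = thin places + thick places + neps
Total = 35 + 44 + 64
Total = 143 imperfections/km

143 imperfections/km


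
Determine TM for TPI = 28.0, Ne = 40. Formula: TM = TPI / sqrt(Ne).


Formula: TM = TPI / sqrt(Ne)
Step 1: sqrt(Ne) = sqrt(40) = 6.3246
Step 2: TM = 28.0 / 6.3246 = 4.43

4.43 TM


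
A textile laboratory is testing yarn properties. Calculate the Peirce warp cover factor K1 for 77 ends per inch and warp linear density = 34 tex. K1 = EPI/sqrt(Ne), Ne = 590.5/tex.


Formula: K1 = EPI / sqrt(Ne), with Ne = 590.5 / tex_warp
Step 1: Ne = 590.5 / 34 = 17.368
Step 2: sqrt(Ne) = sqrt(17.368) = 4.1675
Step 3: K1 = 77 / 4.1675 = 18.5

18.5


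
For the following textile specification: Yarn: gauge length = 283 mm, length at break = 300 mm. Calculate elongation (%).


Formula: Elongation (%) = ((L_break - L0) / L0) * 100
Step 1: Extension = 300 - 283 = 17 mm
Step 2: Elongation = (17 / 283) * 100
Step 3: Elongation = 0.060071 * 100 = 6.0071% ≈ 6.0%

6.0%


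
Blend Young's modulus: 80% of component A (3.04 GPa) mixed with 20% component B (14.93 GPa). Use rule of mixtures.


Formula: Blend property = (fraction_A * property_A) + (fraction_B * property_B)
Step 1: Contribution A = 80/100 * 3.04 GPa = 2.432 GPa
Step 2: Contribution B = 20/100 * 14.93 GPa = 2.986 GPa
Step 3: Blend Young's modulus = 2.432 + 2.986 = 5.418 GPa

5.418 GPa


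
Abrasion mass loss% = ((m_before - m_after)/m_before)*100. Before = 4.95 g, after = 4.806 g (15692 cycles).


Formula: Mass loss% = ((m_before - m_after) / m_before) * 100
Step 1: Mass loss = 4.95 - 4.806 = 0.144 g
Step 2: Ratio = 0.144 / 4.95 = 0.0290909
Step 3: Mass loss% = 0.0290909 * 100 = 2.90909% ≈ 2.91%

2.91%


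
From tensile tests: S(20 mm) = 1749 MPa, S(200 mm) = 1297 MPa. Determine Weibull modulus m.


Formula: m = ln(L1/L2) / ln(S2/S1)
Step 1: ln(L1/L2) = ln(20/200) = -2.30259
Step 2: S2/S1 = 1297/1749 = 0.74157
Step 3: ln(S2/S1) = ln(0.74157) = -0.29899
Step 4: m = -2.30259 / -0.29899 = 7.70

7.70 (Weibull m)


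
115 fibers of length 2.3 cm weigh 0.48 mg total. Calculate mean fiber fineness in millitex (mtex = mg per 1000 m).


Formula: fineness (mtex) = mass (mg) / total length (km) = (mass_mg / total_length_m) * 1000
Step 1: Convert fiber length: 2.3 cm = 0.023 m
Step 2: Total fiber length = 115 * 0.023 = 2.645 m
Step 3: Linear density = 0.48 mg / 2.645 m = 0.1815 mg/m
Step 4: fineness = 0.1815 * 1000 = 181.5 mtex

181.5 mtex


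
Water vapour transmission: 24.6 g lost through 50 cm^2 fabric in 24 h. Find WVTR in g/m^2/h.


Formula: WVTR = mass_loss / (area * time)
Step 1: Convert area: 50 cm^2 = 0.005 m^2
Step 2: WVTR = 24.6 g / (0.005 m^2 * 24 h)
Step 3: WVTR = 24.6 / 0.12 = 205.0 g/m^2/h

205.0 g/m^2/h


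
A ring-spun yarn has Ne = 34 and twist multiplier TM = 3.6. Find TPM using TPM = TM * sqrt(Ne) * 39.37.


Formula: TPM = TM * sqrt(Ne) * 39.37
Step 1: sqrt(Ne) = sqrt(34) = 5.831
Step 2: TM * sqrt(Ne) = 3.6 * 5.831 = 20.9916
Step 3: TPM = 20.9916 * 39.37 = 826 twists/m

826 twists/m


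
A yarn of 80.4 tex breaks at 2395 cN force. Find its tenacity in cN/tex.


Formula: Tenacity = Breaking force / Linear density
Tenacity = 2395 cN / 80.4 tex
Tenacity = 29.79 cN/tex

29.79 cN/tex


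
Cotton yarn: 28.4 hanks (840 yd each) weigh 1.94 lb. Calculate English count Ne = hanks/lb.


Formula: Ne = hanks / mass_lb
Substituting: Ne = 28.4 / 1.94
Ne = 14.6

14.6 Ne


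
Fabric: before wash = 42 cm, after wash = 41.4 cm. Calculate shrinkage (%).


Formula: Shrinkage% = ((L_before - L_after) / L_before) * 100
Step 1: Shrinkage = 42 - 41.4 = 0.6 cm
Step 2: Shrinkage% = (0.6 / 42) * 100
Step 3: Shrinkage% = 0.014286 * 100 = 1.4286% ≈ 1.4%

1.4%


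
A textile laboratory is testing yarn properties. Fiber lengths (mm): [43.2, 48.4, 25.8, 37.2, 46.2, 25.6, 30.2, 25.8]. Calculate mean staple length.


Formula: Mean = sum of lengths / count
Sum = 43.2 + 48.4 + 25.8 + 37.2 + 46.2 + 25.6 + 30.2 + 25.8
Sum = 282.4 mm
Mean = 282.4 / 8 = 35.30 mm

35.30 mm


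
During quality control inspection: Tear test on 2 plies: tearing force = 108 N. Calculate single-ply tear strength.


Formula: Per-ply strength = Total force / Number of plies
Per-ply = 108 N / 2
Per-ply = 54 N

54 N


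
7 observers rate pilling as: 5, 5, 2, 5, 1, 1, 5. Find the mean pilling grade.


Formula: Mean = sum / count
Sum = 5 + 5 + 2 + 5 + 1 + 1 + 5 = 24
Mean = 24 / 7 = 3.4

3.4
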